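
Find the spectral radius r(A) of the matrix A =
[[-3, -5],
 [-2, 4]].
r(A) = (1 + sqrt(89))/2 ≈ 5.217

The eigenvalues of A are the roots of its characteristic polynomial. With M = A (coefficients from the trace and determinant):
  p(λ) = det(λ I - M) = λ^2 - λ - 22.
For λ^2 - λ - 22 the discriminant is 89. It is nonnegative but not a perfect square, so the roots are real and irrational: λ = (1 ± sqrt(89))/2 ≈ 5.217, -4.217.
Thus the eigenvalues (to 4 decimals) are 5.217 (modulus 5.217); -4.217 (modulus 4.217). The spectral radius is the largest modulus: r(A) = (1 + sqrt(89))/2 ≈ 5.217. (Cross-check: r(A) ≤ ||A||_2 ≈ 6.5309; equality holds whenever A is normal, though it can also hold for some non-normal A.)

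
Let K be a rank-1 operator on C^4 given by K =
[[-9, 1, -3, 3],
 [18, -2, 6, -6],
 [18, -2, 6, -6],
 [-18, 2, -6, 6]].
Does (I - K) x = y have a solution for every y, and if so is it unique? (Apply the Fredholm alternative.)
(I - K) is singular (det(I - K) = 0, i.e. 1 ∈ sigma(K)). (I - K) x = y is solvable iff y ⊥ ker((I - K)^*) = span{(-9, 1, -3, 3)}, i.e. iff -9y_1 + y_2 - 3y_3 + 3y_4 = 0. When solvable, the solutions are x = y + c·(1, -2, -2, 2), c arbitrary (ker(I - K) = span{(1, -2, -2, 2)}, dimension 1).

K has rank 1, so it is an outer product K = u v^T: every row of K is a multiple of one row vector. Reading off the entries, u = (1, -2, -2, 2) and v = (-9, 1, -3, 3) (row i of K equals u_i·v^T). A rank-one matrix u v^T satisfies K u = u (v·u) and kills the (3)-dimensional subspace v^⊥, so its characteristic polynomial is lambda^3 (lambda - v·u) with v·u = tr K = 1. Hence the eigenvalues of I - K are 1 (multiplicity 3) and 1 - (1) = 0, so det(I - K) = 0. (Direct check: I - K =
[[10, -1, 3, -3],
 [-18, 3, -6, 6],
 [-18, 2, -5, 6],
 [18, -2, 6, -5]]
has determinant 0.) So 1 is an eigenvalue of K and (I - K) is not invertible. The finite-dimensional Fredholm alternative says: either (I - K) is invertible, or ker(I - K) ≠ {0} and then range(I - K) = ker((I - K)^*)^⊥, with dim ker(I - K) = dim ker((I - K)^*). We are in the second case, so we need both kernels. Kernel of I - K: (I - K) u = u - u (v·u) = u - u = 0, so ker(I - K) = span{u} = span{(1, -2, -2, 2)} (it is exactly 1-dimensional because rank(I - K) = 3). Kernel of the adjoint: K is real, so (I - K)^* = I - K^T = I - v u^T, and (I - v u^T) v = v - v (u·v) = 0; hence ker((I - K)^*) = span{v} = span{(-9, 1, -3, 3)}. Therefore (I - K) x = y is solvable iff <y, v> = 0, i.e. iff -9y_1 + y_2 - 3y_3 + 3y_4 = 0. When this holds, K y = u (v·y) = 0, so (I - K) y = y and x = y is a particular solution; the full solution set is the line x = y + c·u = y + c·(1, -2, -2, 2), c ∈ C.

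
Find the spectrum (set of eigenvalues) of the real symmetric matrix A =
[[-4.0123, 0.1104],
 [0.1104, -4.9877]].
sigma(A) ≈ {-5, -4}

A is real symmetric, so its spectrum consists of real eigenvalues. Expanding the characteristic polynomial of the displayed matrix gives
  det(λ I - A) = p(λ) = λ^2 + (9)λ + (20).
Solving p(λ) = 0 yields eigenvalues ≈ -5, -4. (A is shown rounded to 4 decimals, so these recover the underlying integer eigenvalues to within that precision.)
Verification: the trace of A = -9 equals the sum of eigenvalues -9, and det(A) ≈ 20.0000 matches the eigenvalue product 20.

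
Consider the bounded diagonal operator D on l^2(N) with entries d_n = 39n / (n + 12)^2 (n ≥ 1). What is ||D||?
||D|| = 13/16 (attained at n = 12)

For D diagonal, ||D|| = sup_n |d_n|. Treat f(x) = 39x / (x + 12)^2 for real x > 0. By the quotient rule, f'(x) = 39(12 - x)/(x + 12)^3, which is positive for x < 12 and negative for x > 12. So f has a unique maximum at x = 12, and since 12 is a positive integer, the supremum over n ≥ 1 is attained at n = 12: d_12 = 39·12/(12 + 12)^2 = 39·12/576 = 13/16. Hence ||D|| = 13/16.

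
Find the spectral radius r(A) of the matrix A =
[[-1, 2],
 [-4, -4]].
r(A) = sqrt(12) ≈ 3.4641

The eigenvalues of A are the roots of its characteristic polynomial. With M = A (coefficients from the trace and determinant):
  p(λ) = det(λ I - M) = λ^2 + 5λ + 12.
For λ^2 + 5λ + 12 the discriminant is -23. It is negative, so the roots are the complex-conjugate pair λ = -5/2 ± (sqrt(23)/2) i ≈ -2.5 ± 2.3979i. For a conjugate pair the product of the roots equals the constant term, so |λ|^2 = 12 and |λ| = sqrt(12) ≈ 3.4641.
Thus the eigenvalues (to 4 decimals) are -2.5 ± 2.3979i (modulus 3.4641). The spectral radius is the largest modulus: r(A) = sqrt(12) ≈ 3.4641. (Cross-check: r(A) ≤ ||A||_2 ≈ 5.7079; equality holds whenever A is normal, though it can also hold for some non-normal A.)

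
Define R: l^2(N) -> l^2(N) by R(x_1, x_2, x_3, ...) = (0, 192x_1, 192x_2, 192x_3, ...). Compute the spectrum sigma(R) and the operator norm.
sigma(R) = closed disk {z in C : |z| ≤ 192}; ||R|| = 192

Note R = 192·U where U is the unit right shift (U x)_k = x_{k-1} (with x_0 := 0); so ||R|| = 192||U|| and sigma(R) = 192·sigma(U). ||R x||^2 = sum_{k≥1} |192x_k|^2 = 36864||x||^2, so ||R|| = 192 and sigma(R) ⊂ {|z| ≤ 192}. For any |lambda| < 192, the equation (R - lambda I) x = 0 forces x_1 = 0, then 192x_k = lambda x_{k+1} ⇒ x = 0, so R has no eigenvalues. But (R - lambda I) is not surjective for |lambda| < 192: solving (R - lambda I) x = e_1 would require x_n proportional to (lambda/192)^(-n), which is not in l^2. So every |lambda| < 192 lies in the residual spectrum. The boundary |lambda| = 192 is in the approximate point spectrum (the spectrum is closed). Hence sigma(R) is the closed disk of radius 192.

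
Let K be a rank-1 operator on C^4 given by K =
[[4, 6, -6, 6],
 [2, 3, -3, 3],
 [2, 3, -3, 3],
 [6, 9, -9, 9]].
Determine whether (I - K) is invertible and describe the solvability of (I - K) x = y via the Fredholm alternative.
(I - K) is invertible (det(I - K) = -12 ≠ 0), so for every y in C^4 the equation (I - K) x = y has a unique solution.

K has rank 1, so it is an outer product K = u v^T: every row of K is a multiple of one row vector. Reading off the entries, u = (-2, -1, -1, -3) and v = (-2, -3, 3, -3) (row i of K equals u_i·v^T). A rank-one matrix u v^T satisfies K u = u (v·u) and kills the (3)-dimensional subspace v^⊥, so its characteristic polynomial is lambda^3 (lambda - v·u) with v·u = tr K = 13. Hence the eigenvalues of I - K are 1 (multiplicity 3) and 1 - (13) = -12, so det(I - K) = -12. (Direct check: I - K =
[[-3, -6, 6, -6],
 [-2, -2, 3, -3],
 [-2, -3, 4, -3],
 [-6, -9, 9, -8]]
has determinant -12.) The finite-dimensional Fredholm alternative says: either (I - K) is invertible, or ker(I - K) ≠ {0} and then range(I - K) = ker((I - K)^*)^⊥, with dim ker(I - K) = dim ker((I - K)^*). Since det(I - K) ≠ 0, 1 is not an eigenvalue of K and ker(I - K) = {0}, so we are in the first case: for every y there is a unique x = (I - K)^(-1) y. Explicitly, by the Sherman–Morrison formula, (I - u v^T)^(-1) = I + u v^T/(1 - v·u), i.e. (I - K)^(-1) = I + K/(-12).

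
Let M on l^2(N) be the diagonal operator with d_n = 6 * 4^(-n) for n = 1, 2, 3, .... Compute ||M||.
||M|| = 3/2 (attained at n = 1)

For M diagonal, ||M|| = sup_n |d_n|. The sequence d_n = 6 * 4^(-n) is positive and strictly decreasing (ratio 4^(-1) < 1), so the supremum is d_1 = 6/4 = 3/2. Hence ||M|| = 3/2.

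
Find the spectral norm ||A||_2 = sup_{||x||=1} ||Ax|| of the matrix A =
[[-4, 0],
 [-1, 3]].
||A||_2 = sqrt(18) ≈ 4.2426 (= sqrt(largest eigenvalue of A^T A))

||A||_2 = sigma_max(A) = sqrt(lambda_max(A^T A)). Form the symmetric matrix M = A^T A =
[[17, -3],
 [-3, 9]].
Its characteristic polynomial (trace, determinant of M give the coefficients) is
  p(λ) = det(λ I - M) = λ^2 - 26λ + 144.
For λ^2 - 26λ + 144 the discriminant is 100. It is a perfect square (10^2), so the roots are rational: λ = (26 ± 10)/2 = 18, 8.
So the eigenvalues of A^T A are ≈ 8, 18 (all ≥ 0, as they must be for A^T A). The largest is λ_max = 18, hence ||A||_2 = sqrt(λ_max) = sqrt(18) ≈ 4.2426.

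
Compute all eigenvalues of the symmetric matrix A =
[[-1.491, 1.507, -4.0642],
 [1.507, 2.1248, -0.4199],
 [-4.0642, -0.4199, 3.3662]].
sigma(A) ≈ {-4, 2, 6}

A is real symmetric, so its spectrum consists of real eigenvalues. Expanding the characteristic polynomial of the displayed matrix gives
  det(λ I - A) = p(λ) = λ^3 + (-4)λ^2 + (-20)λ + (48).
Solving p(λ) = 0 yields eigenvalues ≈ -4, 2, 6. (A is shown rounded to 4 decimals, so these recover the underlying integer eigenvalues to within that precision.)
Verification: the trace of A = 4 equals the sum of eigenvalues 4, and det(A) ≈ -47.9996 matches the eigenvalue product -48.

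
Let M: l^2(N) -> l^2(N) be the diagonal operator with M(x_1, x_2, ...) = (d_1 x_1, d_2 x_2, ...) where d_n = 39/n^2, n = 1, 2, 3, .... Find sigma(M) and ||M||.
sigma(M) = {39/n^2 : n ≥ 1} ∪ {0}; ||M|| = 39

A bounded diagonal operator on l^2 with diagonal entries d_n has spectrum equal to the closure of {d_n : n ≥ 1}: every d_n is an eigenvalue (with eigenvector e_n), so {d_n} ⊂ sigma(M); the spectrum is closed, so its closure is too; and for lambda not in the closure, (M - lambda I) has bounded inverse (the diagonal entries 1/(d_n - lambda) are bounded). For our sequence d_n = 39/n^2, n = 1, 2, 3, ...:
  - {d_n} = {39/n^2 : n ≥ 1}; the only limit point is 0
  - closure = {39/n^2 : n ≥ 1} ∪ {0}
For the norm: a diagonal operator has ||M|| = sup_n |d_n|. Here d_n = 39/n^2 is positive and decreasing, so sup_n |d_n| = d_1 = 39. So ||M|| = 39.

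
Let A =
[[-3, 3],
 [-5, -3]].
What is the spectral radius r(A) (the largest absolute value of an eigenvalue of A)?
r(A) = sqrt(24) ≈ 4.899

The eigenvalues of A are the roots of its characteristic polynomial. With M = A (coefficients from the trace and determinant):
  p(λ) = det(λ I - M) = λ^2 + 6λ + 24.
For λ^2 + 6λ + 24 the discriminant is -60. It is negative, so the roots are the complex-conjugate pair λ = -3 ± (sqrt(60)/2) i ≈ -3 ± 3.873i. For a conjugate pair the product of the roots equals the constant term, so |λ|^2 = 24 and |λ| = sqrt(24) ≈ 4.899.
Thus the eigenvalues (to 4 decimals) are -3 ± 3.873i (modulus 4.899). The spectral radius is the largest modulus: r(A) = sqrt(24) ≈ 4.899. (Cross-check: r(A) ≤ ||A||_2 ≈ 6; equality holds whenever A is normal, though it can also hold for some non-normal A.)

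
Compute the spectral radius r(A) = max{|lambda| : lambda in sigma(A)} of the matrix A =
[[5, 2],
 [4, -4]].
r(A) = (1 + sqrt(113))/2 ≈ 5.8151

The eigenvalues of A are the roots of its characteristic polynomial. With M = A (coefficients from the trace and determinant):
  p(λ) = det(λ I - M) = λ^2 - λ - 28.
For λ^2 - λ - 28 the discriminant is 113. It is nonnegative but not a perfect square, so the roots are real and irrational: λ = (1 ± sqrt(113))/2 ≈ 5.8151, -4.8151.
Thus the eigenvalues (to 4 decimals) are 5.8151 (modulus 5.8151); -4.8151 (modulus 4.8151). The spectral radius is the largest modulus: r(A) = (1 + sqrt(113))/2 ≈ 5.8151. (Cross-check: r(A) ≤ ||A||_2 ≈ 6.5264; equality holds whenever A is normal, though it can also hold for some non-normal A.)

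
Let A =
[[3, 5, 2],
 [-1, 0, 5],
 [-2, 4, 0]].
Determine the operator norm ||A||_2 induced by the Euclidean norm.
||A||_2 ≈ 6.9245 (= sqrt(largest eigenvalue of A^T A))

||A||_2 = sigma_max(A) = sqrt(lambda_max(A^T A)). Form the symmetric matrix M = A^T A =
[[14, 7, 1],
 [7, 41, 10],
 [1, 10, 29]].
Its characteristic polynomial (trace, sum of principal 2x2 minors, determinant of M give the coefficients) is
  p(λ) = det(λ I - M) = λ^3 - 84λ^2 + 2019λ - 13924.
No integer candidate from the rational root theorem (±divisors of 13924) is a root, so the roots are irrational. The cubic discriminant is Δ = 102354516 > 0, so there are three distinct real roots. p(12) = -64 and p(13) = 324 have opposite signs, so a root lies in (12, 13); Newton's method refines it to λ ≈ 12.1496. p(23) = 244 and p(24) = -28 have opposite signs, so a root lies in (23, 24); Newton's method refines it to λ ≈ 23.9013. p(47) = -764 and p(48) = 44 have opposite signs, so a root lies in (47, 48); Newton's method refines it to λ ≈ 47.9491. Check (Vieta): the three roots sum to 84, matching tr M = 84.
So the eigenvalues of A^T A are ≈ 12.1496, 23.9013, 47.9491 (all ≥ 0, as they must be for A^T A). The largest is λ_max ≈ 47.9491, hence ||A||_2 = sqrt(λ_max) ≈ 6.9245.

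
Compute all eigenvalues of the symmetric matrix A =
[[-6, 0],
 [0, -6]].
sigma(A) ≈ {-6} (-6 with multiplicity 2)

A is real symmetric, so its spectrum consists of real eigenvalues. Expanding the characteristic polynomial of the displayed matrix gives
  det(λ I - A) = p(λ) = λ^2 + (12)λ + (36).
Solving p(λ) = 0 yields eigenvalues ≈ -6, -6. (A is shown rounded to 4 decimals, so these recover the underlying integer eigenvalues to within that precision.)
Verification: the trace of A = -12 equals the sum of eigenvalues -12, and det(A) ≈ 36.0000 matches the eigenvalue product 36.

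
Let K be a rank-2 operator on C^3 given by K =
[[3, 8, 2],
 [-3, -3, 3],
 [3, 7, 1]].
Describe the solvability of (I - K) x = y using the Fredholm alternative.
(I - K) is invertible (det(I - K) = -12 ≠ 0), so for every y in C^3 the equation (I - K) x = y has a unique solution.

K has rank 2 and factors as K = U V^T = u1 v1^T + u2 v2^T with u1 = (2, 3, 1), v1 = (0, 1, 1), u2 = (3, -3, 3), v2 = (1, 2, 0) (multiplying out reproduces the displayed K). The nonzero eigenvalues of U V^T coincide with those of the 2 x 2 matrix G = V^T U = [[v1·u1, v1·u2], [v2·u1, v2·u2]] = [[4, 0], [8, -3]], and by the Sylvester determinant identity det(I_3 - U V^T) = det(I_2 - V^T U) = det([[-3, 0], [-8, 4]]) = (-3)(4) - (0)(-8) = -12. (Direct check: I - K =
[[-2, -8, -2],
 [3, 4, -3],
 [-3, -7, 0]]
has determinant -12.) The finite-dimensional Fredholm alternative says: either (I - K) is invertible, or ker(I - K) ≠ {0} and then range(I - K) = ker((I - K)^*)^⊥, with dim ker(I - K) = dim ker((I - K)^*). Since det(I - K) ≠ 0, 1 is not an eigenvalue of K and ker(I - K) = {0}, so we are in the first case: for every y there is a unique x = (I - K)^(-1) y. (Explicitly, by the Woodbury identity, (I - U V^T)^(-1) = I + U (I_2 - G)^(-1) V^T.)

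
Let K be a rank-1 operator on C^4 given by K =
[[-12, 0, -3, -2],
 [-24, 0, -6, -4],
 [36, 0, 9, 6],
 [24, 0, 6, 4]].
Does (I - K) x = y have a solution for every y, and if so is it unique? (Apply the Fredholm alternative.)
(I - K) is singular (det(I - K) = 0, i.e. 1 ∈ sigma(K)). (I - K) x = y is solvable iff y ⊥ ker((I - K)^*) = span{(-12, 0, -3, -2)}, i.e. iff -12y_1 - 3y_3 - 2y_4 = 0. When solvable, the solutions are x = y + c·(1, 2, -3, -2), c arbitrary (ker(I - K) = span{(1, 2, -3, -2)}, dimension 1).

K has rank 1, so it is an outer product K = u v^T: every row of K is a multiple of one row vector. Reading off the entries, u = (1, 2, -3, -2) and v = (-12, 0, -3, -2) (row i of K equals u_i·v^T). A rank-one matrix u v^T satisfies K u = u (v·u) and kills the (3)-dimensional subspace v^⊥, so its characteristic polynomial is lambda^3 (lambda - v·u) with v·u = tr K = 1. Hence the eigenvalues of I - K are 1 (multiplicity 3) and 1 - (1) = 0, so det(I - K) = 0. (Direct check: I - K =
[[13, 0, 3, 2],
 [24, 1, 6, 4],
 [-36, 0, -8, -6],
 [-24, 0, -6, -3]]
has determinant 0.) So 1 is an eigenvalue of K and (I - K) is not invertible. The finite-dimensional Fredholm alternative says: either (I - K) is invertible, or ker(I - K) ≠ {0} and then range(I - K) = ker((I - K)^*)^⊥, with dim ker(I - K) = dim ker((I - K)^*). We are in the second case, so we need both kernels. Kernel of I - K: (I - K) u = u - u (v·u) = u - u = 0, so ker(I - K) = span{u} = span{(1, 2, -3, -2)} (it is exactly 1-dimensional because rank(I - K) = 3). Kernel of the adjoint: K is real, so (I - K)^* = I - K^T = I - v u^T, and (I - v u^T) v = v - v (u·v) = 0; hence ker((I - K)^*) = span{v} = span{(-12, 0, -3, -2)}. Therefore (I - K) x = y is solvable iff <y, v> = 0, i.e. iff -12y_1 - 3y_3 - 2y_4 = 0. When this holds, K y = u (v·y) = 0, so (I - K) y = y and x = y is a particular solution; the full solution set is the line x = y + c·u = y + c·(1, 2, -3, -2), c ∈ C.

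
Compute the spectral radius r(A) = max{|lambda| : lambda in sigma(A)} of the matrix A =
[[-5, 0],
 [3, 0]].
r(A) = 5

The eigenvalues of A are the roots of its characteristic polynomial. With M = A (coefficients from the trace and determinant):
  p(λ) = det(λ I - M) = λ^2 + 5λ.
For λ^2 + 5λ the discriminant is 25. It is a perfect square (5^2), so the roots are rational: λ = (-5 ± 5)/2 = 0, -5.
Thus the eigenvalues (to 4 decimals) are 0 (modulus 0); -5 (modulus 5). The spectral radius is the largest modulus: r(A) = 5. (Cross-check: r(A) ≤ ||A||_2 ≈ 5.831; equality holds whenever A is normal, though it can also hold for some non-normal A.)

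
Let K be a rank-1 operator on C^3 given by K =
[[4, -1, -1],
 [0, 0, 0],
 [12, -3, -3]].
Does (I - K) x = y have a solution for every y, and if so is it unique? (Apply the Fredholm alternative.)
(I - K) is singular (det(I - K) = 0, i.e. 1 ∈ sigma(K)). (I - K) x = y is solvable iff y ⊥ ker((I - K)^*) = span{(4, -1, -1)}, i.e. iff 4y_1 - y_2 - y_3 = 0. When solvable, the solutions are x = y + c·(1, 0, 3), c arbitrary (ker(I - K) = span{(1, 0, 3)}, dimension 1).

K has rank 1, so it is an outer product K = u v^T: every row of K is a multiple of one row vector. Reading off the entries, u = (1, 0, 3) and v = (4, -1, -1) (row i of K equals u_i·v^T). A rank-one matrix u v^T satisfies K u = u (v·u) and kills the (2)-dimensional subspace v^⊥, so its characteristic polynomial is lambda^2 (lambda - v·u) with v·u = tr K = 1. Hence the eigenvalues of I - K are 1 (multiplicity 2) and 1 - (1) = 0, so det(I - K) = 0. (Direct check: I - K =
[[-3, 1, 1],
 [0, 1, 0],
 [-12, 3, 4]]
has determinant 0.) So 1 is an eigenvalue of K and (I - K) is not invertible. The finite-dimensional Fredholm alternative says: either (I - K) is invertible, or ker(I - K) ≠ {0} and then range(I - K) = ker((I - K)^*)^⊥, with dim ker(I - K) = dim ker((I - K)^*). We are in the second case, so we need both kernels. Kernel of I - K: (I - K) u = u - u (v·u) = u - u = 0, so ker(I - K) = span{u} = span{(1, 0, 3)} (it is exactly 1-dimensional because rank(I - K) = 2). Kernel of the adjoint: K is real, so (I - K)^* = I - K^T = I - v u^T, and (I - v u^T) v = v - v (u·v) = 0; hence ker((I - K)^*) = span{v} = span{(4, -1, -1)}. Therefore (I - K) x = y is solvable iff <y, v> = 0, i.e. iff 4y_1 - y_2 - y_3 = 0. When this holds, K y = u (v·y) = 0, so (I - K) y = y and x = y is a particular solution; the full solution set is the line x = y + c·u = y + c·(1, 0, 3), c ∈ C.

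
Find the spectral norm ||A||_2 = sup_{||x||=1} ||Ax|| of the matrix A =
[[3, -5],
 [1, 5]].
||A||_2 = sqrt((60 + sqrt(2000))/2) ≈ 7.2361 (= sqrt(largest eigenvalue of A^T A))

||A||_2 = sigma_max(A) = sqrt(lambda_max(A^T A)). Form the symmetric matrix M = A^T A =
[[10, -10],
 [-10, 50]].
Its characteristic polynomial (trace, determinant of M give the coefficients) is
  p(λ) = det(λ I - M) = λ^2 - 60λ + 400.
For λ^2 - 60λ + 400 the discriminant is 2000. It is nonnegative but not a perfect square, so the roots are real and irrational: λ = (60 ± sqrt(2000))/2 ≈ 52.3607, 7.6393.
So the eigenvalues of A^T A are ≈ 7.6393, 52.3607 (all ≥ 0, as they must be for A^T A). The largest is λ_max = (60 + sqrt(2000))/2 ≈ 52.3607, hence ||A||_2 = sqrt(λ_max) = sqrt((60 + sqrt(2000))/2) ≈ 7.2361.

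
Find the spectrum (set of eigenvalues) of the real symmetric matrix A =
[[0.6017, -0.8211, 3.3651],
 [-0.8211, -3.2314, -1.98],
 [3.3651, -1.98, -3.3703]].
sigma(A) ≈ {-6, -3, 3}

A is real symmetric, so its spectrum consists of real eigenvalues. Expanding the characteristic polynomial of the displayed matrix gives
  det(λ I - A) = p(λ) = λ^3 + (6)λ^2 + (-9)λ + (-54).
Solving p(λ) = 0 yields eigenvalues ≈ -6, -3, 3. (A is shown rounded to 4 decimals, so these recover the underlying integer eigenvalues to within that precision.)
Verification: the trace of A = -6 equals the sum of eigenvalues -6, and det(A) ≈ 54.0002 matches the eigenvalue product 54.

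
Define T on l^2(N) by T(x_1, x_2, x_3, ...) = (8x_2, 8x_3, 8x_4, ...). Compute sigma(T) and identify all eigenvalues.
sigma(T) = closed disk {z in C : |z| ≤ 8}; sigma_p(T) = open disk {z in C : |z| < 8}

Note T = 8·V where V is the unit left shift (V x)_k = x_{k+1}; so sigma(T) = 8·sigma(V) and ||T|| = 8||V||. ||T x||^2 = 64sum_{k≥2} |x_k|^2 ≤ 64||x||^2, with equality on {x : x_1 = 0}, so ||T|| = 8. For any lambda with |lambda| < 8, set r = lambda/8 (|r| < 1); the vector x = (1, r, r^2, ...) is in l^2 and satisfies T x = 8(r, r^2, ...) = lambda x, so lambda is an eigenvalue. On the boundary |lambda| = 8 the geometric series diverges, so no l^2 eigenvector exists, but these lambda lie in the approximate point spectrum. Hence sigma(T) is the closed disk of radius 8 and sigma_p(T) is the open disk.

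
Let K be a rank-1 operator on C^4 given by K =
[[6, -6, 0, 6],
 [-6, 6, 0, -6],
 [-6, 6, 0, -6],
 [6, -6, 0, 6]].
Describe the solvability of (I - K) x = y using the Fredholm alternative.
(I - K) is invertible (det(I - K) = -17 ≠ 0), so for every y in C^4 the equation (I - K) x = y has a unique solution.

K has rank 1, so it is an outer product K = u v^T: every row of K is a multiple of one row vector. Reading off the entries, u = (2, -2, -2, 2) and v = (3, -3, 0, 3) (row i of K equals u_i·v^T). A rank-one matrix u v^T satisfies K u = u (v·u) and kills the (3)-dimensional subspace v^⊥, so its characteristic polynomial is lambda^3 (lambda - v·u) with v·u = tr K = 18. Hence the eigenvalues of I - K are 1 (multiplicity 3) and 1 - (18) = -17, so det(I - K) = -17. (Direct check: I - K =
[[-5, 6, 0, -6],
 [6, -5, 0, 6],
 [6, -6, 1, 6],
 [-6, 6, 0, -5]]
has determinant -17.) The finite-dimensional Fredholm alternative says: either (I - K) is invertible, or ker(I - K) ≠ {0} and then range(I - K) = ker((I - K)^*)^⊥, with dim ker(I - K) = dim ker((I - K)^*). Since det(I - K) ≠ 0, 1 is not an eigenvalue of K and ker(I - K) = {0}, so we are in the first case: for every y there is a unique x = (I - K)^(-1) y. Explicitly, by the Sherman–Morrison formula, (I - u v^T)^(-1) = I + u v^T/(1 - v·u), i.e. (I - K)^(-1) = I + K/(-17).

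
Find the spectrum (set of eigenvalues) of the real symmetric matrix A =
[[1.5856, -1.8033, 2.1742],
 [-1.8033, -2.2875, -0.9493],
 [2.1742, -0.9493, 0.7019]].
sigma(A) ≈ {-3, -1, 4}

A is real symmetric, so its spectrum consists of real eigenvalues. Expanding the characteristic polynomial of the displayed matrix gives
  det(λ I - A) = p(λ) = λ^3 + (0)λ^2 + (-13)λ + (-12).
Solving p(λ) = 0 yields eigenvalues ≈ -3, -1, 4. (A is shown rounded to 4 decimals, so these recover the underlying integer eigenvalues to within that precision.)
Verification: the trace of A = 0 equals the sum of eigenvalues 0, and det(A) ≈ 12.0000 matches the eigenvalue product 12.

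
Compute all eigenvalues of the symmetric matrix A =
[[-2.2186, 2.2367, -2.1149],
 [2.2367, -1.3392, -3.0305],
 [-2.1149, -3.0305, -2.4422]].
sigma(A) ≈ {-5, -4, 3}

A is real symmetric, so its spectrum consists of real eigenvalues. Expanding the characteristic polynomial of the displayed matrix gives
  det(λ I - A) = p(λ) = λ^3 + (6)λ^2 + (-7)λ + (-59.9981).
Solving p(λ) = 0 yields eigenvalues ≈ -5, -4, 3. (A is shown rounded to 4 decimals, so these recover the underlying integer eigenvalues to within that precision.)
Verification: the trace of A = -6 equals the sum of eigenvalues -6, and det(A) ≈ 59.9981 matches the eigenvalue product 60.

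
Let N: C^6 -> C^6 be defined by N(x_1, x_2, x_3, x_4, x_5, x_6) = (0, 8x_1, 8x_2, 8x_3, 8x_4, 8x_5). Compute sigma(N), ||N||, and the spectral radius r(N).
sigma(N) = {0}; ||N|| = 8; r(N) = 0. (N is nilpotent with N^6 = 0.)

On C^6, N is a strictly lower-triangular matrix with 8 on the subdiagonal and zeros elsewhere, so its characteristic polynomial is lambda^6 and every eigenvalue is 0: sigma(N) = {0}. For the operator norm, N e_i = 8e_{i+1} for i = 1, ..., 5 and N e_6 = 0, so the singular values of N are 8 (with multiplicity 5) and 0; hence ||N|| = 8. The spectral radius r(N) = max|lambda| = 0. Note ||N|| > r(N) — characteristic of non-normal nilpotent operators. Indeed N^6 = 0.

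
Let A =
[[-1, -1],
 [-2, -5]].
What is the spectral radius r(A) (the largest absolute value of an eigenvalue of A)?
r(A) = (6 + sqrt(24))/2 ≈ 5.4495

The eigenvalues of A are the roots of its characteristic polynomial. With M = A (coefficients from the trace and determinant):
  p(λ) = det(λ I - M) = λ^2 + 6λ + 3.
For λ^2 + 6λ + 3 the discriminant is 24. It is nonnegative but not a perfect square, so the roots are real and irrational: λ = (-6 ± sqrt(24))/2 ≈ -0.5505, -5.4495.
Thus the eigenvalues (to 4 decimals) are -0.5505 (modulus 0.5505); -5.4495 (modulus 5.4495). The spectral radius is the largest modulus: r(A) = (6 + sqrt(24))/2 ≈ 5.4495. (Cross-check: r(A) ≤ ||A||_2 ≈ 5.5414; equality holds whenever A is normal, though it can also hold for some non-normal A.)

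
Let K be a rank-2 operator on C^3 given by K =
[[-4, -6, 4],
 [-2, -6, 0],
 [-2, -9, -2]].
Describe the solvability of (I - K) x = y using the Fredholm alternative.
(I - K) is invertible (det(I - K) = 53 ≠ 0), so for every y in C^3 the equation (I - K) x = y has a unique solution.

K has rank 2 and factors as K = U V^T = u1 v1^T + u2 v2^T with u1 = (-2, -2, -3), v1 = (1, 3, 0), u2 = (-2, 0, 1), v2 = (1, 0, -2) (multiplying out reproduces the displayed K). The nonzero eigenvalues of U V^T coincide with those of the 2 x 2 matrix G = V^T U = [[v1·u1, v1·u2], [v2·u1, v2·u2]] = [[-8, -2], [4, -4]], and by the Sylvester determinant identity det(I_3 - U V^T) = det(I_2 - V^T U) = det([[9, 2], [-4, 5]]) = (9)(5) - (2)(-4) = 53. (Direct check: I - K =
[[5, 6, -4],
 [2, 7, 0],
 [2, 9, 3]]
has determinant 53.) The finite-dimensional Fredholm alternative says: either (I - K) is invertible, or ker(I - K) ≠ {0} and then range(I - K) = ker((I - K)^*)^⊥, with dim ker(I - K) = dim ker((I - K)^*). Since det(I - K) ≠ 0, 1 is not an eigenvalue of K and ker(I - K) = {0}, so we are in the first case: for every y there is a unique x = (I - K)^(-1) y. (Explicitly, by the Woodbury identity, (I - U V^T)^(-1) = I + U (I_2 - G)^(-1) V^T.)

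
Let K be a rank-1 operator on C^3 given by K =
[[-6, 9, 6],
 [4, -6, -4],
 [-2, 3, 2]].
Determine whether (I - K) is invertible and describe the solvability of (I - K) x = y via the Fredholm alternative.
(I - K) is invertible (det(I - K) = 11 ≠ 0), so for every y in C^3 the equation (I - K) x = y has a unique solution.

K has rank 1, so it is an outer product K = u v^T: every row of K is a multiple of one row vector. Reading off the entries, u = (3, -2, 1) and v = (-2, 3, 2) (row i of K equals u_i·v^T). A rank-one matrix u v^T satisfies K u = u (v·u) and kills the (2)-dimensional subspace v^⊥, so its characteristic polynomial is lambda^2 (lambda - v·u) with v·u = tr K = -10. Hence the eigenvalues of I - K are 1 (multiplicity 2) and 1 - (-10) = 11, so det(I - K) = 11. (Direct check: I - K =
[[7, -9, -6],
 [-4, 7, 4],
 [2, -3, -1]]
has determinant 11.) The finite-dimensional Fredholm alternative says: either (I - K) is invertible, or ker(I - K) ≠ {0} and then range(I - K) = ker((I - K)^*)^⊥, with dim ker(I - K) = dim ker((I - K)^*). Since det(I - K) ≠ 0, 1 is not an eigenvalue of K and ker(I - K) = {0}, so we are in the first case: for every y there is a unique x = (I - K)^(-1) y. Explicitly, by the Sherman–Morrison formula, (I - u v^T)^(-1) = I + u v^T/(1 - v·u), i.e. (I - K)^(-1) = I + K/(11).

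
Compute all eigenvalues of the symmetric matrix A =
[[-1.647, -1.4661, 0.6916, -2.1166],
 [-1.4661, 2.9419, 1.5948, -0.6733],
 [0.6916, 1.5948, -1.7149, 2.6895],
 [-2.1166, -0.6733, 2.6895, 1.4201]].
sigma(A) ≈ {-5, -1, 3, 4}

A is real symmetric, so its spectrum consists of real eigenvalues. Expanding the characteristic polynomial of the displayed matrix gives
  det(λ I - A) = p(λ) = λ^4 + (-1)λ^3 + (-25)λ^2 + (37.0029)λ + (60).
Solving p(λ) = 0 yields eigenvalues ≈ -5, -1, 3, 4. (A is shown rounded to 4 decimals, so these recover the underlying integer eigenvalues to within that precision.)
Verification: the trace of A = 1 equals the sum of eigenvalues 1, and det(A) ≈ 59.9992 matches the eigenvalue product 60.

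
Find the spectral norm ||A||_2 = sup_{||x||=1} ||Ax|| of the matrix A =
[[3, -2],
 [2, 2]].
||A||_2 = sqrt((21 + sqrt(41))/2) ≈ 3.7016 (= sqrt(largest eigenvalue of A^T A))

||A||_2 = sigma_max(A) = sqrt(lambda_max(A^T A)). Form the symmetric matrix M = A^T A =
[[13, -2],
 [-2, 8]].
Its characteristic polynomial (trace, determinant of M give the coefficients) is
  p(λ) = det(λ I - M) = λ^2 - 21λ + 100.
For λ^2 - 21λ + 100 the discriminant is 41. It is nonnegative but not a perfect square, so the roots are real and irrational: λ = (21 ± sqrt(41))/2 ≈ 13.7016, 7.2984.
So the eigenvalues of A^T A are ≈ 7.2984, 13.7016 (all ≥ 0, as they must be for A^T A). The largest is λ_max = (21 + sqrt(41))/2 ≈ 13.7016, hence ||A||_2 = sqrt(λ_max) = sqrt((21 + sqrt(41))/2) ≈ 3.7016.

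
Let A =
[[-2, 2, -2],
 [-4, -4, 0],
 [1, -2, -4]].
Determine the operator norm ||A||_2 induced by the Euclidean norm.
||A||_2 ≈ 5.7723 (= sqrt(largest eigenvalue of A^T A))

||A||_2 = sigma_max(A) = sqrt(lambda_max(A^T A)). Form the symmetric matrix M = A^T A =
[[21, 10, 0],
 [10, 24, 4],
 [0, 4, 20]].
Its characteristic polynomial (trace, sum of principal 2x2 minors, determinant of M give the coefficients) is
  p(λ) = det(λ I - M) = λ^3 - 65λ^2 + 1288λ - 7744.
No integer candidate from the rational root theorem (±divisors of 7744) is a root, so the roots are irrational. The cubic discriminant is Δ = 6095680 > 0, so there are three distinct real roots. p(11) = -110 and p(12) = 80 have opposite signs, so a root lies in (11, 12); Newton's method refines it to λ ≈ 11.5391. p(20) = 16 and p(21) = -100 have opposite signs, so a root lies in (20, 21); Newton's method refines it to λ ≈ 20.142. p(33) = -88 and p(34) = 212 have opposite signs, so a root lies in (33, 34); Newton's method refines it to λ ≈ 33.3189. Check (Vieta): the three roots sum to 65, matching tr M = 65.
So the eigenvalues of A^T A are ≈ 11.5391, 20.142, 33.3189 (all ≥ 0, as they must be for A^T A). The largest is λ_max ≈ 33.3189, hence ||A||_2 = sqrt(λ_max) ≈ 5.7723.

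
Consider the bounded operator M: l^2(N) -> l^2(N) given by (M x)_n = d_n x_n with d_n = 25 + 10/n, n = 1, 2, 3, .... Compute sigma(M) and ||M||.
sigma(M) = {25 + 10/n : n ≥ 1} ∪ {25}; ||M|| = 35

A bounded diagonal operator on l^2 with diagonal entries d_n has spectrum equal to the closure of {d_n : n ≥ 1}: every d_n is an eigenvalue (with eigenvector e_n), so {d_n} ⊂ sigma(M); the spectrum is closed, so its closure is too; and for lambda not in the closure, (M - lambda I) has bounded inverse (the diagonal entries 1/(d_n - lambda) are bounded). For our sequence d_n = 25 + 10/n, n = 1, 2, 3, ...:
  - {d_n} = {25 + 10/n : n ≥ 1}; the only limit point is 25
  - closure = {25 + 10/n : n ≥ 1} ∪ {25}
For the norm: a diagonal operator has ||M|| = sup_n |d_n|. Here d_n = 25 + 10/n is positive and decreasing, so sup_n |d_n| = d_1 = 25 + 10 = 35. So ||M|| = 35.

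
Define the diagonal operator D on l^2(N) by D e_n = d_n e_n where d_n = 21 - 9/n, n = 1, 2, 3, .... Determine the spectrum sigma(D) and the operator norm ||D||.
sigma(D) = {21 - 9/n : n ≥ 1} ∪ {21}; ||D|| = 21

A bounded diagonal operator on l^2 with diagonal entries d_n has spectrum equal to the closure of {d_n : n ≥ 1}: every d_n is an eigenvalue (with eigenvector e_n), so {d_n} ⊂ sigma(D); the spectrum is closed, so its closure is too; and for lambda not in the closure, (D - lambda I) has bounded inverse (the diagonal entries 1/(d_n - lambda) are bounded). For our sequence d_n = 21 - 9/n, n = 1, 2, 3, ...:
  - {d_n} = {21 - 9/n : n ≥ 1}; the only limit point is 21
  - closure = {21 - 9/n : n ≥ 1} ∪ {21}
For the norm: a diagonal operator has ||D|| = sup_n |d_n|. Here d_n = 21 - 9/n increases monotonically from d_1 = 12 toward 21, with all terms in [12, 21); so sup_n |d_n| = 21 (the supremum is the limit, not attained). So ||D|| = 21.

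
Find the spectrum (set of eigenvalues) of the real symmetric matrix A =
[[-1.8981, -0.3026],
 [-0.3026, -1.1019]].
sigma(A) ≈ {-2, -1}

A is real symmetric, so its spectrum consists of real eigenvalues. Expanding the characteristic polynomial of the displayed matrix gives
  det(λ I - A) = p(λ) = λ^2 + (3)λ + (2).
Solving p(λ) = 0 yields eigenvalues ≈ -2, -1. (A is shown rounded to 4 decimals, so these recover the underlying integer eigenvalues to within that precision.)
Verification: the trace of A = -3 equals the sum of eigenvalues -3, and det(A) ≈ 1.9999 matches the eigenvalue product 2.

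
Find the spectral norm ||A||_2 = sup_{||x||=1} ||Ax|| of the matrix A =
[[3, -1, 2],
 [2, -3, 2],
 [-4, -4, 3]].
||A||_2 ≈ 6.6988 (= sqrt(largest eigenvalue of A^T A))

||A||_2 = sigma_max(A) = sqrt(lambda_max(A^T A)). Form the symmetric matrix M = A^T A =
[[29, 7, -2],
 [7, 26, -20],
 [-2, -20, 17]].
Its characteristic polynomial (trace, sum of principal 2x2 minors, determinant of M give the coefficients) is
  p(λ) = det(λ I - M) = λ^3 - 72λ^2 + 1236λ - 841.
No integer candidate from the rational root theorem (±divisors of 841) is a root, so the roots are irrational. The cubic discriminant is Δ = 439105077 > 0, so there are three distinct real roots. p(0) = -841 and p(1) = 324 have opposite signs, so a root lies in (0, 1); Newton's method refines it to λ ≈ 0.7095. p(26) = 199 and p(27) = -274 have opposite signs, so a root lies in (26, 27); Newton's method refines it to λ ≈ 26.4169. p(44) = -665 and p(45) = 104 have opposite signs, so a root lies in (44, 45); Newton's method refines it to λ ≈ 44.8736. Check (Vieta): the three roots sum to 72, matching tr M = 72.
So the eigenvalues of A^T A are ≈ 0.7095, 26.4169, 44.8736 (all ≥ 0, as they must be for A^T A). The largest is λ_max ≈ 44.8736, hence ||A||_2 = sqrt(λ_max) ≈ 6.6988.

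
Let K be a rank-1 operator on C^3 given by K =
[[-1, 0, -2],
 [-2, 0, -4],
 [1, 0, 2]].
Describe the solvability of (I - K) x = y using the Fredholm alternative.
(I - K) is singular (det(I - K) = 0, i.e. 1 ∈ sigma(K)). (I - K) x = y is solvable iff y ⊥ ker((I - K)^*) = span{(-1, 0, -2)}, i.e. iff -y_1 - 2y_3 = 0. When solvable, the solutions are x = y + c·(1, 2, -1), c arbitrary (ker(I - K) = span{(1, 2, -1)}, dimension 1).

K has rank 1, so it is an outer product K = u v^T: every row of K is a multiple of one row vector. Reading off the entries, u = (1, 2, -1) and v = (-1, 0, -2) (row i of K equals u_i·v^T). A rank-one matrix u v^T satisfies K u = u (v·u) and kills the (2)-dimensional subspace v^⊥, so its characteristic polynomial is lambda^2 (lambda - v·u) with v·u = tr K = 1. Hence the eigenvalues of I - K are 1 (multiplicity 2) and 1 - (1) = 0, so det(I - K) = 0. (Direct check: I - K =
[[2, 0, 2],
 [2, 1, 4],
 [-1, 0, -1]]
has determinant 0.) So 1 is an eigenvalue of K and (I - K) is not invertible. The finite-dimensional Fredholm alternative says: either (I - K) is invertible, or ker(I - K) ≠ {0} and then range(I - K) = ker((I - K)^*)^⊥, with dim ker(I - K) = dim ker((I - K)^*). We are in the second case, so we need both kernels. Kernel of I - K: (I - K) u = u - u (v·u) = u - u = 0, so ker(I - K) = span{u} = span{(1, 2, -1)} (it is exactly 1-dimensional because rank(I - K) = 2). Kernel of the adjoint: K is real, so (I - K)^* = I - K^T = I - v u^T, and (I - v u^T) v = v - v (u·v) = 0; hence ker((I - K)^*) = span{v} = span{(-1, 0, -2)}. Therefore (I - K) x = y is solvable iff <y, v> = 0, i.e. iff -y_1 - 2y_3 = 0. When this holds, K y = u (v·y) = 0, so (I - K) y = y and x = y is a particular solution; the full solution set is the line x = y + c·u = y + c·(1, 2, -1), c ∈ C.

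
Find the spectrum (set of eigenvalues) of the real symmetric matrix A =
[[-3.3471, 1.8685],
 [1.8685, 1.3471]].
sigma(A) ≈ {-4, 2}

A is real symmetric, so its spectrum consists of real eigenvalues. Expanding the characteristic polynomial of the displayed matrix gives
  det(λ I - A) = p(λ) = λ^2 + (2)λ + (-8).
Solving p(λ) = 0 yields eigenvalues ≈ -4, 2. (A is shown rounded to 4 decimals, so these recover the underlying integer eigenvalues to within that precision.)
Verification: the trace of A = -2 equals the sum of eigenvalues -2, and det(A) ≈ -8.0002 matches the eigenvalue product -8.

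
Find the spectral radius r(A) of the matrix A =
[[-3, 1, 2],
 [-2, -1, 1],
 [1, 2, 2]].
r(A) ≈ 3.1135

The eigenvalues of A are the roots of its characteristic polynomial. With M = A (coefficients from the trace, the sum of principal 2x2 minors, and det A):
  p(λ) = det(λ I - M) = λ^3 + 2λ^2 - 7λ - 11.
No integer candidate from the rational root theorem (±divisors of 11) is a root, so the roots are irrational. The cubic discriminant is Δ = 1425 > 0, so there are three distinct real roots. p(-4) = -15 and p(-3) = 1 have opposite signs, so a root lies in (-4, -3); Newton's method refines it to λ ≈ -3.1135. p(-2) = 3 and p(-1) = -3 have opposite signs, so a root lies in (-2, -1); Newton's method refines it to λ ≈ -1.4036. p(2) = -9 and p(3) = 13 have opposite signs, so a root lies in (2, 3); Newton's method refines it to λ ≈ 2.5171. Check (Vieta): the three roots sum to -2, matching tr M = -2.
Thus the eigenvalues (to 4 decimals) are -3.1135 (modulus 3.1135); -1.4036 (modulus 1.4036); 2.5171 (modulus 2.5171). The spectral radius is the largest modulus: r(A) ≈ 3.1135. (Cross-check: r(A) ≤ ||A||_2 ≈ 4.284; equality holds whenever A is normal, though it can also hold for some non-normal A.)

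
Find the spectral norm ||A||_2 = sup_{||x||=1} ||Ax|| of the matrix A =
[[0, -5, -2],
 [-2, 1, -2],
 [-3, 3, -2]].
||A||_2 ≈ 6.3021 (= sqrt(largest eigenvalue of A^T A))

||A||_2 = sigma_max(A) = sqrt(lambda_max(A^T A)). Form the symmetric matrix M = A^T A =
[[13, -11, 10],
 [-11, 35, 2],
 [10, 2, 12]].
Its characteristic polynomial (trace, sum of principal 2x2 minors, determinant of M give the coefficients) is
  p(λ) = det(λ I - M) = λ^3 - 60λ^2 + 806λ - 16.
No integer candidate from the rational root theorem (±divisors of 16) is a root, so the roots are irrational. The cubic discriminant is Δ = 244359904 > 0, so there are three distinct real roots. p(0) = -16 and p(1) = 731 have opposite signs, so a root lies in (0, 1); Newton's method refines it to λ ≈ 0.0199. p(20) = 104 and p(21) = -289 have opposite signs, so a root lies in (20, 21); Newton's method refines it to λ ≈ 20.264. p(39) = -523 and p(40) = 224 have opposite signs, so a root lies in (39, 40); Newton's method refines it to λ ≈ 39.7161. Check (Vieta): the three roots sum to 60, matching tr M = 60.
So the eigenvalues of A^T A are ≈ 0.0199, 20.264, 39.7161 (all ≥ 0, as they must be for A^T A). The largest is λ_max ≈ 39.7161, hence ||A||_2 = sqrt(λ_max) ≈ 6.3021.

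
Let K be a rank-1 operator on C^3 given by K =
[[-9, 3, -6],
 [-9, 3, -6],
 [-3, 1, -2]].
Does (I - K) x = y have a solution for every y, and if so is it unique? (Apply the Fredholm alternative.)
(I - K) is invertible (det(I - K) = 9 ≠ 0), so for every y in C^3 the equation (I - K) x = y has a unique solution.

K has rank 1, so it is an outer product K = u v^T: every row of K is a multiple of one row vector. Reading off the entries, u = (3, 3, 1) and v = (-3, 1, -2) (row i of K equals u_i·v^T). A rank-one matrix u v^T satisfies K u = u (v·u) and kills the (2)-dimensional subspace v^⊥, so its characteristic polynomial is lambda^2 (lambda - v·u) with v·u = tr K = -8. Hence the eigenvalues of I - K are 1 (multiplicity 2) and 1 - (-8) = 9, so det(I - K) = 9. (Direct check: I - K =
[[10, -3, 6],
 [9, -2, 6],
 [3, -1, 3]]
has determinant 9.) The finite-dimensional Fredholm alternative says: either (I - K) is invertible, or ker(I - K) ≠ {0} and then range(I - K) = ker((I - K)^*)^⊥, with dim ker(I - K) = dim ker((I - K)^*). Since det(I - K) ≠ 0, 1 is not an eigenvalue of K and ker(I - K) = {0}, so we are in the first case: for every y there is a unique x = (I - K)^(-1) y. Explicitly, by the Sherman–Morrison formula, (I - u v^T)^(-1) = I + u v^T/(1 - v·u), i.e. (I - K)^(-1) = I + K/(9).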